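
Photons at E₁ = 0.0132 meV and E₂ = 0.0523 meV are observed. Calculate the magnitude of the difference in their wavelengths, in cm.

7.02 cm

Using λ = hc/E: λ₁ = 0.09393 m, λ₂ = 0.02371 m.
|Δλ| = |0.09393 − 0.02371| = 0.0702 m = 7.02 cm.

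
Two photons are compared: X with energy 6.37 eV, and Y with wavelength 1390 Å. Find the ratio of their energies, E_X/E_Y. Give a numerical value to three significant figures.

0.714

E_X = 1.021 × 10^-18 J (from energy = 6.37 eV, via E given directly).
E_Y = 1.429 × 10^-18 J (from wavelength = 1390 Å, via E = hc/λ).
Ratio = 1.021 × 10^-18 / 1.429 × 10^-18 = 0.714.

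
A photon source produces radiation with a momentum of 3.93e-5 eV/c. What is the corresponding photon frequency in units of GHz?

(h = 6.62607015e-34 J·s, c = 2.99792458e8 m/s, 1 eV = 1.602176634e-19 J.)
Convert to SI: p = 3.93e-5 eV/c = 2.1003e-32 kg·m/s.
Since f = pc/h for a photon, f = 9.503e9 Hz.
Converting to GHz: f = 9.503 GHz ≈ 9.50 GHz.

9.50 GHz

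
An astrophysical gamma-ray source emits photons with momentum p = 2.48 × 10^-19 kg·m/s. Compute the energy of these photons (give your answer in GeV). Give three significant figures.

0.464 GeV

Use c = 2.99792458 × 10^8 m/s, 1 eV = 1.602176634 × 10^-19 J.
Apply E = pc: E = 7.435 × 10^-11 J.
Converting to GeV: E = 0.4640 GeV ≈ 0.464 GeV.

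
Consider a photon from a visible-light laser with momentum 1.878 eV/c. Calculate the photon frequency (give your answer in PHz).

0.454 PHz

First convert: p = 1.878 eV/c = 1.0037e-27 kg·m/s.
Since f = pc/h for a photon, f = 4.541e14 Hz.
Converting to PHz: f = 0.4541 PHz ≈ 0.454 PHz.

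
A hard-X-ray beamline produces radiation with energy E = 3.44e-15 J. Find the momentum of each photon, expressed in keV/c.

For a photon p = E/c, so p = 1.147e-23 kg·m/s.
Converting to keV/c: p = 21.47 keV/c ≈ 21.5 keV/c.

21.5 keV/c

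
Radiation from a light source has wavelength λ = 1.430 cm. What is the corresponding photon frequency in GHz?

Take c = 2.99792458e8 m/s.
First convert: λ = 1.430 cm = 0.01430 m.
For a photon f = c/λ, so f = 2.096e10 Hz.
Converting to GHz: f = 20.96 GHz ≈ 21.0 GHz.

21.0 GHz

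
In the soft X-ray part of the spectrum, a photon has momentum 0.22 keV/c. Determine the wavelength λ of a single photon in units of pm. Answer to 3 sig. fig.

5640 pm

(h = 6.62607015·10^-34 J·s, c = 2.99792458·10^8 m/s, 1 eV = 1.602176634·10^-19 J.)
First convert: p = 0.22 keV/c = 1.1757·10^-25 kg·m/s.
For a photon λ = h/p, so λ = 5.636·10^-9 m.
Converting to pm: λ = 5636 pm ≈ 5640 pm.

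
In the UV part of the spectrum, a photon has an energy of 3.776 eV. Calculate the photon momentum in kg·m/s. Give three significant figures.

2.02e-27 kg·m/s

First convert: E = 3.776 eV = 6.0498e-19 J.
Since p = E/c for a photon, p = 2.018e-27 kg·m/s.
So p ≈ 2.02e-27 kg·m/s.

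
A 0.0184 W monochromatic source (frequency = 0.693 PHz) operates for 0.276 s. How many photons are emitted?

1.11 × 10^16 photons

Total energy: E_total = P·t = 0.0184 × 0.276 = 0.005078 J.
Per-photon energy: E = 4.592 × 10^-19 J.
N = E_total / E_photon = 1.11 × 10^16.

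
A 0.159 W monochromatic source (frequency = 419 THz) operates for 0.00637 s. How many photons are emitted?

3.65·10^15 photons

Total energy: E_total = P·t = 0.159 × 0.00637 = 0.001013 J.
Per-photon energy: E = 2.776·10^-19 J.
N = E_total / E_photon = 3.65·10^15.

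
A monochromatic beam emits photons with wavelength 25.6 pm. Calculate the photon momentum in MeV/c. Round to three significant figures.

0.0484 MeV/c

In SI units: λ = 25.6 pm = 2.56 × 10^-11 m.
For a photon p = h/λ, so p = 2.588 × 10^-23 kg·m/s.
Converting to MeV/c: p = 0.04843 MeV/c ≈ 0.0484 MeV/c.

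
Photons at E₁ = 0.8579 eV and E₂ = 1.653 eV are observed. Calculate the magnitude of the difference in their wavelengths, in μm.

0.695 μm

Using λ = hc/E: λ₁ = 1.4452e-6 m, λ₂ = 7.5006e-7 m.
|Δλ| = |1.4452e-6 − 7.5006e-7| = 6.95e-7 m = 0.695 μm.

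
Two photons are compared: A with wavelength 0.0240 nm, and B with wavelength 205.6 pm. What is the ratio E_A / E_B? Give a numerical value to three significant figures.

8.57

E_A = 8.277e-15 J (from wavelength = 0.0240 nm, via E = hc/λ).
E_B = 9.662e-16 J (from wavelength = 205.6 pm, via E = hc/λ).
Ratio = 8.277e-15 / 9.662e-16 = 8.57.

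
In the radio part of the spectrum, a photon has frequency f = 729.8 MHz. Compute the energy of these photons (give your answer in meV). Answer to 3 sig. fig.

3.02e-3 meV

Use h = 6.62607015e-34 J·s, 1 eV = 1.602176634e-19 J.
In SI units: f = 729.8 MHz = 7.298e8 Hz.
The photon relation is E = hf, giving E = 4.836e-25 J.
Converting to meV: E = 0.003018 meV ≈ 3.02e-3 meV.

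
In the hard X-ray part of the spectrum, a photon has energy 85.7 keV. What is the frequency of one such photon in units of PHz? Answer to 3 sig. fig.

2.07e4 PHz

Take h = 6.62607015e-34 J·s, 1 eV = 1.602176634e-19 J.
First convert: E = 85.7 keV = 1.3731e-14 J.
The photon relation is f = E/h, giving f = 2.072e19 Hz.
Converting to PHz: f = 20720 PHz ≈ 2.07e4 PHz.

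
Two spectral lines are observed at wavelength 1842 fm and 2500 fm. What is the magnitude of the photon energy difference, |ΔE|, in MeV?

Using E = hc/λ: E₁ = 1.0784 × 10^-13 J, E₂ = 7.9458 × 10^-14 J.
|ΔE| = |1.0784 × 10^-13 − 7.9458 × 10^-14| = 2.84 × 10^-14 J = 0.177 MeV.

0.177 MeV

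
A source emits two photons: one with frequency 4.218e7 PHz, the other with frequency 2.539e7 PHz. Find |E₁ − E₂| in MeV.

69.4 MeV

Using E = hf: E₁ = 2.7949e-11 J, E₂ = 1.6824e-11 J.
|ΔE| = |2.7949e-11 − 1.6824e-11| = 1.11e-11 J = 69.4 MeV.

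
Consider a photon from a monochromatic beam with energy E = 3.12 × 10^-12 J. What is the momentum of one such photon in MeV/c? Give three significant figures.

Take c = 2.99792458 × 10^8 m/s, 1 eV = 1.602176634 × 10^-19 J.
For a photon p = E/c, so p = 1.041 × 10^-20 kg·m/s.
Converting to MeV/c: p = 19.47 MeV/c ≈ 19.5 MeV/c.

19.5 MeV/c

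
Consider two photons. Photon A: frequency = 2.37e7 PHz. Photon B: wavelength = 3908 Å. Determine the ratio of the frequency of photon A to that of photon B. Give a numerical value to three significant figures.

f_A = 2.370e22 Hz (from frequency = 2.37e7 PHz, via f given directly).
f_B = 7.671e14 Hz (from wavelength = 3908 Å, via f = c/λ).
Ratio = 2.370e22 / 7.671e14 = 3.09e7.

3.09e7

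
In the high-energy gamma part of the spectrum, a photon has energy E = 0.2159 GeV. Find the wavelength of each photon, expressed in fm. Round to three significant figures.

5.74 fm

(h = 6.62607015e-34 J·s, c = 2.99792458e8 m/s, 1 eV = 1.602176634e-19 J.)
Convert to SI: E = 0.2159 GeV = 3.4591e-11 J.
Apply λ = hc/E: λ = 5.743e-15 m.
Converting to fm: λ = 5.743 fm ≈ 5.74 fm.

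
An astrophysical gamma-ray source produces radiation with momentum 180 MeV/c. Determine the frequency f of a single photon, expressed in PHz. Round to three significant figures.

4.35 × 10^7 PHz

First convert: p = 180 MeV/c = 9.6197 × 10^-20 kg·m/s.
Since f = pc/h for a photon, f = 4.352 × 10^22 Hz.
Converting to PHz: f = 4.352 × 10^7 PHz ≈ 4.35 × 10^7 PHz.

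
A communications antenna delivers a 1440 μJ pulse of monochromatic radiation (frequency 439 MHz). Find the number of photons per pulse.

4.95e21 photons

Per-photon energy: E = 2.909e-25 J (from frequency = 439 MHz).
N = E_total / E_photon = 0.00144 J / 2.909e-25 J = 4.95e21.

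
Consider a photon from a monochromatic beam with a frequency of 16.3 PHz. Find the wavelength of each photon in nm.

18.4 nm

Take c = 2.99792458 × 10^8 m/s.
Convert to SI: f = 16.3 PHz = 1.63 × 10^16 Hz.
The photon relation is λ = c/f, giving λ = 1.839 × 10^-8 m.
Converting to nm: λ = 18.39 nm ≈ 18.4 nm.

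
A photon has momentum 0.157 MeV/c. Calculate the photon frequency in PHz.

In SI units: p = 0.157 MeV/c = 8.3905·10^-23 kg·m/s.
For a photon f = pc/h, so f = 3.796·10^19 Hz.
Converting to PHz: f = 37960 PHz ≈ 3.80·10^4 PHz.

3.80·10^4 PHz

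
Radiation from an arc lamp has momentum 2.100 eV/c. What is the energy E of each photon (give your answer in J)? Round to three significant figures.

In SI units: p = 2.100 eV/c = 1.1223·10^-27 kg·m/s.
Apply E = pc: E = 3.365·10^-19 J.
So E ≈ 3.36·10^-19 J.

3.36·10^-19 J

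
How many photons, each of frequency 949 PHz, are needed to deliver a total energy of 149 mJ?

2.37 × 10^14 photons

Per-photon energy: E = 6.288 × 10^-16 J (from frequency = 949 PHz).
N = E_total / E_photon = 0.149 J / 6.288 × 10^-16 J = 2.37 × 10^14.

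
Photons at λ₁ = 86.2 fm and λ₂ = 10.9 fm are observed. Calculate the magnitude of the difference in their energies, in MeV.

Using E = hc/λ: E₁ = 2.304 × 10^-12 J, E₂ = 1.822 × 10^-11 J.
|ΔE| = |2.304 × 10^-12 − 1.822 × 10^-11| = 1.59 × 10^-11 J = 99.4 MeV.

99.4 MeV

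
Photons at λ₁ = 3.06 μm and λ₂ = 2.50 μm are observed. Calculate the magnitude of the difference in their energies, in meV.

90.8 meV

Using E = hc/λ: E₁ = 6.492e-20 J, E₂ = 7.946e-20 J.
|ΔE| = |6.492e-20 − 7.946e-20| = 1.45e-20 J = 90.8 meV.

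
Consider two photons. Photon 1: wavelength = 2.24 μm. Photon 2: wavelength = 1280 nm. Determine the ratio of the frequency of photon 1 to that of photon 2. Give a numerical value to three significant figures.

f_1 = 1.338·10^14 Hz (from wavelength = 2.24 μm, via f = c/λ).
f_2 = 2.342·10^14 Hz (from wavelength = 1280 nm, via f = c/λ).
Ratio = 1.338·10^14 / 2.342·10^14 = 0.571.

0.571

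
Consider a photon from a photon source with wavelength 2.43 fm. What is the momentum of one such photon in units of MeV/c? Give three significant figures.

510 MeV/c

Take h = 6.62607015e-34 J·s, c = 2.99792458e8 m/s, 1 eV = 1.602176634e-19 J.
In SI units: λ = 2.43 fm = 2.43e-15 m.
Apply p = h/λ: p = 2.727e-19 kg·m/s.
Converting to MeV/c: p = 510.2 MeV/c ≈ 510 MeV/c.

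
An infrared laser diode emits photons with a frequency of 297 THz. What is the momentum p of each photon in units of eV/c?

1.23 eV/c

First convert: f = 297 THz = 2.97·10^14 Hz.
Apply p = hf/c: p = 6.564·10^-28 kg·m/s.
Converting to eV/c: p = 1.228 eV/c ≈ 1.23 eV/c.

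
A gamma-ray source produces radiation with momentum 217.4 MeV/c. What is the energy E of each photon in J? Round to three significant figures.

3.48 × 10^-11 J

Take c = 2.99792458 × 10^8 m/s, 1 eV = 1.602176634 × 10^-19 J.
First convert: p = 217.4 MeV/c = 1.1618 × 10^-19 kg·m/s.
The photon relation is E = pc, giving E = 3.483 × 10^-11 J.
So E ≈ 3.48 × 10^-11 J.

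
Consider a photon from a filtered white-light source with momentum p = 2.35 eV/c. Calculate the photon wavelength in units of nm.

(h = 6.62607015 × 10^-34 J·s, c = 2.99792458 × 10^8 m/s, 1 eV = 1.602176634 × 10^-19 J.)
Convert to SI: p = 2.35 eV/c = 1.2559 × 10^-27 kg·m/s.
Apply λ = h/p: λ = 5.276 × 10^-7 m.
Converting to nm: λ = 527.6 nm ≈ 528 nm.

528 nm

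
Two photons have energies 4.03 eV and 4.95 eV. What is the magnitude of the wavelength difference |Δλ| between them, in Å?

572 Å

Using λ = hc/E: λ₁ = 3.077·10^-7 m, λ₂ = 2.505·10^-7 m.
|Δλ| = |3.077·10^-7 − 2.505·10^-7| = 5.72·10^-8 m = 572 Å.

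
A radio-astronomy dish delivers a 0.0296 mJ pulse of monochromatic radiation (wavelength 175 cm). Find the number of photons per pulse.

Per-photon energy: E = 1.135e-25 J (from wavelength = 175 cm).
N = E_total / E_photon = 2.96e-5 J / 1.135e-25 J = 2.61e20.

2.61e20 photons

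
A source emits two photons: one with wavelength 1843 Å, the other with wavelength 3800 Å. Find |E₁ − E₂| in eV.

Using E = hc/λ: E₁ = 1.0778 × 10^-18 J, E₂ = 5.2275 × 10^-19 J.
|ΔE| = |1.0778 × 10^-18 − 5.2275 × 10^-19| = 5.55 × 10^-19 J = 3.46 eV.

3.46 eV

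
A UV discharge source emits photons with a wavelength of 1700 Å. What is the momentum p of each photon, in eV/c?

7.29 eV/c

Take h = 6.62607015e-34 J·s, c = 2.99792458e8 m/s, 1 eV = 1.602176634e-19 J.
In SI units: λ = 1700 Å = 1.70e-7 m.
For a photon p = h/λ, so p = 3.898e-27 kg·m/s.
Converting to eV/c: p = 7.293 eV/c ≈ 7.29 eV/c.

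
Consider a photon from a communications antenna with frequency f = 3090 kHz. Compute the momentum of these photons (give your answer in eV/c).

Use h = 6.62607015e-34 J·s, c = 2.99792458e8 m/s, 1 eV = 1.602176634e-19 J.
First convert: f = 3090 kHz = 3.09e6 Hz.
For a photon p = hf/c, so p = 6.830e-36 kg·m/s.
Converting to eV/c: p = 1.278e-8 eV/c ≈ 1.28e-8 eV/c.

1.28e-8 eV/c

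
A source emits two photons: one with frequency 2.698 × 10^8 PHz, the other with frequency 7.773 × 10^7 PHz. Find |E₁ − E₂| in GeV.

Using E = hf: E₁ = 1.7877 × 10^-10 J, E₂ = 5.1504 × 10^-11 J.
|ΔE| = |1.7877 × 10^-10 − 5.1504 × 10^-11| = 1.27 × 10^-10 J = 0.794 GeV.

0.794 GeV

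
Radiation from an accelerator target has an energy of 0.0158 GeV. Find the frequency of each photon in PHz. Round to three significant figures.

3.82e6 PHz

(h = 6.62607015e-34 J·s, 1 eV = 1.602176634e-19 J.)
Convert to SI: E = 0.0158 GeV = 2.5314e-12 J.
For a photon f = E/h, so f = 3.820e21 Hz.
Converting to PHz: f = 3.820e6 PHz ≈ 3.82e6 PHz.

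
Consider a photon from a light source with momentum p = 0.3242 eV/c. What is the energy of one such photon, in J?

5.19e-20 J

Use c = 2.99792458e8 m/s, 1 eV = 1.602176634e-19 J.
Convert to SI: p = 0.3242 eV/c = 1.7326e-28 kg·m/s.
Since E = pc for a photon, E = 5.194e-20 J.
So E ≈ 5.19e-20 J.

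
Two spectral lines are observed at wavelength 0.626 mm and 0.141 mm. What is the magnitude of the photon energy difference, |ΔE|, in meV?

6.81 meV

Using E = hc/λ: E₁ = 3.173 × 10^-22 J, E₂ = 1.409 × 10^-21 J.
|ΔE| = |3.173 × 10^-22 − 1.409 × 10^-21| = 1.09 × 10^-21 J = 6.81 meV.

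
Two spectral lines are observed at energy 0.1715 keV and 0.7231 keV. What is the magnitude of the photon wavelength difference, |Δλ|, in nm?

Using λ = hc/E: λ₁ = 7.2294e-9 m, λ₂ = 1.7146e-9 m.
|Δλ| = |7.2294e-9 − 1.7146e-9| = 5.51e-9 m = 5.51 nm.

5.51 nm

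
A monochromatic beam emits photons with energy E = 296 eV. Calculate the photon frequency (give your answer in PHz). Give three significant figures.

Convert to SI: E = 296 eV = 4.7424 × 10^-17 J.
The photon relation is f = E/h, giving f = 7.157 × 10^16 Hz.
Converting to PHz: f = 71.57 PHz ≈ 71.6 PHz.

71.6 PHz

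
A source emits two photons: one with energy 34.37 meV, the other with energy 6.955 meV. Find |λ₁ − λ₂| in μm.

Using λ = hc/E: λ₁ = 3.6073 × 10^-5 m, λ₂ = 1.7827 × 10^-4 m.
|Δλ| = |3.6073 × 10^-5 − 1.7827 × 10^-4| = 1.42 × 10^-4 m = 142 μm.

142 μm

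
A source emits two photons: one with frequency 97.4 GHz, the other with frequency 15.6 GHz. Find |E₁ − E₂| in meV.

Using E = hf: E₁ = 6.454e-23 J, E₂ = 1.034e-23 J.
|ΔE| = |6.454e-23 − 1.034e-23| = 5.42e-23 J = 0.338 meV.

0.338 meV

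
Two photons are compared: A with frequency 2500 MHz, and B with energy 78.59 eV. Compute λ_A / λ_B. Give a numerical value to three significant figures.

7.60e6

λ_A = 0.1199 m (from frequency = 2500 MHz, via λ = c/f).
λ_B = 1.578e-8 m (from energy = 78.59 eV, via λ = hc/E).
Ratio = 0.1199 / 1.578e-8 = 7.60e6.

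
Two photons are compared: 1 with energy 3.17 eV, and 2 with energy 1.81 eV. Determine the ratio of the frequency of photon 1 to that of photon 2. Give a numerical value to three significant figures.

f_1 = 7.665e14 Hz (from energy = 3.17 eV, via f = E/h).
f_2 = 4.377e14 Hz (from energy = 1.81 eV, via f = E/h).
Ratio = 7.665e14 / 4.377e14 = 1.75.

1.75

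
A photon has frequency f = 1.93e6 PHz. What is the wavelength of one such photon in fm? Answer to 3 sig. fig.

First convert: f = 1.93e6 PHz = 1.93e21 Hz.
Since λ = c/f for a photon, λ = 1.553e-13 m.
Converting to fm: λ = 155.3 fm ≈ 155 fm.

155 fm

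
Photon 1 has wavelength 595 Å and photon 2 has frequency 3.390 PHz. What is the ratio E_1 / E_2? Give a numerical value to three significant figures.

1.49

E_1 = 3.339e-18 J (from wavelength = 595 Å, via E = hc/λ).
E_2 = 2.246e-18 J (from frequency = 3.390 PHz, via E = hf).
Ratio = 3.339e-18 / 2.246e-18 = 1.49.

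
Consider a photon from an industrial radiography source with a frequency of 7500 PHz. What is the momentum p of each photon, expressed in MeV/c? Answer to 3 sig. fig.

0.0310 MeV/c

(h = 6.62607015 × 10^-34 J·s, c = 2.99792458 × 10^8 m/s, 1 eV = 1.602176634 × 10^-19 J.)
Convert to SI: f = 7500 PHz = 7.5 × 10^18 Hz.
The photon relation is p = hf/c, giving p = 1.658 × 10^-23 kg·m/s.
Converting to MeV/c: p = 0.03102 MeV/c ≈ 0.0310 MeV/c.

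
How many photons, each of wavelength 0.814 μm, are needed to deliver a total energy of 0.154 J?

Per-photon energy: E = 2.440 × 10^-19 J (from wavelength = 0.814 μm).
N = E_total / E_photon = 0.154 J / 2.440 × 10^-19 J = 6.31 × 10^17.

6.31 × 10^17 photons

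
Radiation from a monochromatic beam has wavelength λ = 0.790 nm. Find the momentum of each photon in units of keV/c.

Convert to SI: λ = 0.790 nm = 7.90e-10 m.
Since p = h/λ for a photon, p = 8.387e-25 kg·m/s.
Converting to keV/c: p = 1.569 keV/c ≈ 1.57 keV/c.

1.57 keV/c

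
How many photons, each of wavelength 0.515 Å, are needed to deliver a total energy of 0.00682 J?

1.77 × 10^12 photons

Per-photon energy: E = 3.857 × 10^-15 J (from wavelength = 0.515 Å).
N = E_total / E_photon = 0.00682 J / 3.857 × 10^-15 J = 1.77 × 10^12.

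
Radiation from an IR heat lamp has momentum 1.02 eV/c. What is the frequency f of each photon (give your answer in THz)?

247 THz

In SI units: p = 1.02 eV/c = 5.4512e-28 kg·m/s.
Since f = pc/h for a photon, f = 2.466e14 Hz.
Converting to THz: f = 246.6 THz ≈ 247 THz.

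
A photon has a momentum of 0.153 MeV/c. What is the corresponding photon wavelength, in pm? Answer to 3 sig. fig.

8.10 pm

First convert: p = 0.153 MeV/c = 8.1768 × 10^-23 kg·m/s.
Apply λ = h/p: λ = 8.104 × 10^-12 m.
Converting to pm: λ = 8.104 pm ≈ 8.10 pm.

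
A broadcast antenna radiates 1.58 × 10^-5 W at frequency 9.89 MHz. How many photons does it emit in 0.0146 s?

Total energy: E_total = P·t = 1.58 × 10^-5 × 0.0146 = 2.307 × 10^-7 J.
Per-photon energy: E = 6.553 × 10^-27 J.
N = E_total / E_photon = 3.52 × 10^19.

3.52 × 10^19 photons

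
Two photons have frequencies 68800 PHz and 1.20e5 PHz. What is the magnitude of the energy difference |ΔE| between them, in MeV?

0.212 MeV

Using E = hf: E₁ = 4.559e-14 J, E₂ = 7.951e-14 J.
|ΔE| = |4.559e-14 − 7.951e-14| = 3.39e-14 J = 0.212 MeV.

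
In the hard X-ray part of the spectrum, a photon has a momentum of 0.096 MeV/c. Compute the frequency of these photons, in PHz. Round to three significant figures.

2.32 × 10^4 PHz

In SI units: p = 0.096 MeV/c = 5.1305 × 10^-23 kg·m/s.
Since f = pc/h for a photon, f = 2.321 × 10^19 Hz.
Converting to PHz: f = 23210 PHz ≈ 2.32 × 10^4 PHz.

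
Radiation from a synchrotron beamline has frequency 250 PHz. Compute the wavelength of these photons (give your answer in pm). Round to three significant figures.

(c = 2.99792458 × 10^8 m/s.)
In SI units: f = 250 PHz = 2.5 × 10^17 Hz.
Since λ = c/f for a photon, λ = 1.199 × 10^-9 m.
Converting to pm: λ = 1199 pm ≈ 1200 pm.

1200 pm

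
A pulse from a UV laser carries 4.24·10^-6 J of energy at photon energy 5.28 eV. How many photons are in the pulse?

5.01·10^12 photons

Per-photon energy: E = 8.459·10^-19 J (from energy = 5.28 eV).
N = E_total / E_photon = 4.24·10^-6 J / 8.459·10^-19 J = 5.01·10^12.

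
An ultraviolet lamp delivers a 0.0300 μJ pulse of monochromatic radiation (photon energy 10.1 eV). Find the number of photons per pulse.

1.85 × 10^10 photons

Per-photon energy: E = 1.618 × 10^-18 J (from energy = 10.1 eV).
N = E_total / E_photon = 3.00 × 10^-8 J / 1.618 × 10^-18 J = 1.85 × 10^10.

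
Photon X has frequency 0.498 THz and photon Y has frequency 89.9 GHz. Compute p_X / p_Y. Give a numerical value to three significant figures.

p_X = 1.101·10^-30 kg·m/s (from frequency = 0.498 THz, via p = hf/c).
p_Y = 1.987·10^-31 kg·m/s (from frequency = 89.9 GHz, via p = hf/c).
Ratio = 1.101·10^-30 / 1.987·10^-31 = 5.54.

5.54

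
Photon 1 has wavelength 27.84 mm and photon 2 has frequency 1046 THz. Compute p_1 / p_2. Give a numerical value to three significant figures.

p_1 = 2.380 × 10^-32 kg·m/s (from wavelength = 27.84 mm, via p = h/λ).
p_2 = 2.312 × 10^-27 kg·m/s (from frequency = 1046 THz, via p = hf/c).
Ratio = 2.380 × 10^-32 / 2.312 × 10^-27 = 1.03 × 10^-5.

1.03 × 10^-5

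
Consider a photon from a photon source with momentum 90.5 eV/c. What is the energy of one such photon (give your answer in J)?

Take c = 2.99792458e8 m/s, 1 eV = 1.602176634e-19 J.
Convert to SI: p = 90.5 eV/c = 4.8366e-26 kg·m/s.
The photon relation is E = pc, giving E = 1.450e-17 J.
So E ≈ 1.45e-17 J.

1.45e-17 J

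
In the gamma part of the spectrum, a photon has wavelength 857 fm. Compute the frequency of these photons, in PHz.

In SI units: λ = 857 fm = 8.57e-13 m.
Apply f = c/λ: f = 3.498e20 Hz.
Converting to PHz: f = 349800 PHz ≈ 3.50e5 PHz.

3.50e5 PHz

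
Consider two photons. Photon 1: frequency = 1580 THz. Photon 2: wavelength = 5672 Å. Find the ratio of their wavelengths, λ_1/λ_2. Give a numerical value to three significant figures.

λ_1 = 1.897e-7 m (from frequency = 1580 THz, via λ = c/f).
λ_2 = 5.672e-7 m (from wavelength = 5672 Å, via λ given directly).
Ratio = 1.897e-7 / 5.672e-7 = 0.335.

0.335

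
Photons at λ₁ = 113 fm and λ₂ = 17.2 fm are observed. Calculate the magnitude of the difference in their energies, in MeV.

Using E = hc/λ: E₁ = 1.758e-12 J, E₂ = 1.155e-11 J.
|ΔE| = |1.758e-12 − 1.155e-11| = 9.79e-12 J = 61.1 MeV.

61.1 MeV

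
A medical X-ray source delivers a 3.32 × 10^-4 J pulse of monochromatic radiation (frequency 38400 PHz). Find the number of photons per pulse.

1.30 × 10^10 photons

Per-photon energy: E = 2.544 × 10^-14 J (from frequency = 38400 PHz).
N = E_total / E_photon = 3.32 × 10^-4 J / 2.544 × 10^-14 J = 1.30 × 10^10.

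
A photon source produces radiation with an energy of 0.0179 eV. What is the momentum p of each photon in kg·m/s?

Use c = 2.99792458 × 10^8 m/s, 1 eV = 1.602176634 × 10^-19 J.
First convert: E = 0.0179 eV = 2.8679 × 10^-21 J.
For a photon p = E/c, so p = 9.566 × 10^-30 kg·m/s.
So p ≈ 9.57 × 10^-30 kg·m/s.

9.57 × 10^-30 kg·m/s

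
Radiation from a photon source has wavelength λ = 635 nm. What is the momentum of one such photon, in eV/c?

1.95 eV/c

(h = 6.62607015 × 10^-34 J·s, c = 2.99792458 × 10^8 m/s, 1 eV = 1.602176634 × 10^-19 J.)
First convert: λ = 635 nm = 6.35 × 10^-7 m.
Apply p = h/λ: p = 1.043 × 10^-27 kg·m/s.
Converting to eV/c: p = 1.953 eV/c ≈ 1.95 eV/c.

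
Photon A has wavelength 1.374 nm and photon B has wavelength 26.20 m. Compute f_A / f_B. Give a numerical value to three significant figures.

1.91·10^10

f_A = 2.182·10^17 Hz (from wavelength = 1.374 nm, via f = c/λ).
f_B = 1.144·10^7 Hz (from wavelength = 26.20 m, via f = c/λ).
Ratio = 2.182·10^17 / 1.144·10^7 = 1.91·10^10.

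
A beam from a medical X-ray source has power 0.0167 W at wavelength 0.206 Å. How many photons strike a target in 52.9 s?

9.16·10^13 photons

Total energy: E_total = P·t = 0.0167 × 52.9 = 0.8834 J.
Per-photon energy: E = 9.643·10^-15 J.
N = E_total / E_photon = 9.16·10^13.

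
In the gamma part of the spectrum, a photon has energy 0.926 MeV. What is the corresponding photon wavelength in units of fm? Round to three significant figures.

Use h = 6.62607015 × 10^-34 J·s, c = 2.99792458 × 10^8 m/s, 1 eV = 1.602176634 × 10^-19 J.
Convert to SI: E = 0.926 MeV = 1.4836 × 10^-13 J.
Apply λ = hc/E: λ = 1.339 × 10^-12 m.
Converting to fm: λ = 1339 fm ≈ 1340 fm.

1340 fm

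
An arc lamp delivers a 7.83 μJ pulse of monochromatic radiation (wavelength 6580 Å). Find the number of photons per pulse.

Per-photon energy: E = 3.019e-19 J (from wavelength = 6580 Å).
N = E_total / E_photon = 7.83e-6 J / 3.019e-19 J = 2.59e13.

2.59e13 photons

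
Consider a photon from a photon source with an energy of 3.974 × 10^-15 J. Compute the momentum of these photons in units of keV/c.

24.8 keV/c

Take c = 2.99792458 × 10^8 m/s, 1 eV = 1.602176634 × 10^-19 J.
The photon relation is p = E/c, giving p = 1.326 × 10^-23 kg·m/s.
Converting to keV/c: p = 24.80 keV/c ≈ 24.8 keV/c.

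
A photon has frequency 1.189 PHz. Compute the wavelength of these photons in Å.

2520 Å

Take c = 2.99792458 × 10^8 m/s.
Convert to SI: f = 1.189 PHz = 1.189 × 10^15 Hz.
For a photon λ = c/f, so λ = 2.521 × 10^-7 m.
Converting to Å: λ = 2521 Å ≈ 2520 Å.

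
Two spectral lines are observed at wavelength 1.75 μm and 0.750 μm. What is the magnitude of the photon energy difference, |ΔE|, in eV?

Using E = hc/λ: E₁ = 1.135·10^-19 J, E₂ = 2.649·10^-19 J.
|ΔE| = |1.135·10^-19 − 2.649·10^-19| = 1.51·10^-19 J = 0.945 eV.

0.945 eV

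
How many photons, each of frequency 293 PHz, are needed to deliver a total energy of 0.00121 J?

6.23·10^12 photons

Per-photon energy: E = 1.941·10^-16 J (from frequency = 293 PHz).
N = E_total / E_photon = 0.00121 J / 1.941·10^-16 J = 6.23·10^12.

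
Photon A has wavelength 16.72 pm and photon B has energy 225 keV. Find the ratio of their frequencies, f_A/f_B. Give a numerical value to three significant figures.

0.330

f_A = 1.793e19 Hz (from wavelength = 16.72 pm, via f = c/λ).
f_B = 5.440e19 Hz (from energy = 225 keV, via f = E/h).
Ratio = 1.793e19 / 5.440e19 = 0.330.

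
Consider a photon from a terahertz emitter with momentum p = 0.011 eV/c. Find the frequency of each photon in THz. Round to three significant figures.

Convert to SI: p = 0.011 eV/c = 5.8787e-30 kg·m/s.
Apply f = pc/h: f = 2.660e12 Hz.
Converting to THz: f = 2.660 THz ≈ 2.66 THz.

2.66 THz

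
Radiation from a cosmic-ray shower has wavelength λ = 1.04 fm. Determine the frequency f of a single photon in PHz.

2.88 × 10^8 PHz

(c = 2.99792458 × 10^8 m/s.)
Convert to SI: λ = 1.04 fm = 1.04 × 10^-15 m.
Since f = c/λ for a photon, f = 2.883 × 10^23 Hz.
Converting to PHz: f = 2.883 × 10^8 PHz ≈ 2.88 × 10^8 PHz.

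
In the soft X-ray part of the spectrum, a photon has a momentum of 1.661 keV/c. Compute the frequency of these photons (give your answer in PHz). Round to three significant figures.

402 PHz

Convert to SI: p = 1.661 keV/c = 8.8769e-25 kg·m/s.
Since f = pc/h for a photon, f = 4.016e17 Hz.
Converting to PHz: f = 401.6 PHz ≈ 402 PHz.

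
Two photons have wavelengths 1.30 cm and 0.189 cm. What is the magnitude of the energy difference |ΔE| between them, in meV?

0.561 meV

Using E = hc/λ: E₁ = 1.528 × 10^-23 J, E₂ = 1.051 × 10^-22 J.
|ΔE| = |1.528 × 10^-23 − 1.051 × 10^-22| = 8.98 × 10^-23 J = 0.561 meV.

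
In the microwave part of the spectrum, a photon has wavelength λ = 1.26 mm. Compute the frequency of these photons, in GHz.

In SI units: λ = 1.26 mm = 0.00126 m.
Since f = c/λ for a photon, f = 2.379e11 Hz.
Converting to GHz: f = 237.9 GHz ≈ 238 GHz.

238 GHz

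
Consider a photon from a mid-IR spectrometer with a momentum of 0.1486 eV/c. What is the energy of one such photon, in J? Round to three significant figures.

2.38·10^-20 J

Take c = 2.99792458·10^8 m/s, 1 eV = 1.602176634·10^-19 J.
Convert to SI: p = 0.1486 eV/c = 7.9416·10^-29 kg·m/s.
Since E = pc for a photon, E = 2.381·10^-20 J.
So E ≈ 2.38·10^-20 J.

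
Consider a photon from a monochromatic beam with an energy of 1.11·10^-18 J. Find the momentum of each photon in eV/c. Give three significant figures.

Use c = 2.99792458·10^8 m/s, 1 eV = 1.602176634·10^-19 J.
Apply p = E/c: p = 3.703·10^-27 kg·m/s.
Converting to eV/c: p = 6.928 eV/c ≈ 6.93 eV/c.

6.93 eV/c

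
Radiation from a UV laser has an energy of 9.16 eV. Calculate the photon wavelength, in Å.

1350 Å

First convert: E = 9.16 eV = 1.4676e-18 J.
Apply λ = hc/E: λ = 1.354e-7 m.
Converting to Å: λ = 1354 Å ≈ 1350 Å.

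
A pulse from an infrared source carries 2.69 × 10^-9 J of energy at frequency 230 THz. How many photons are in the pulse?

1.77 × 10^10 photons

Per-photon energy: E = 1.524 × 10^-19 J (from frequency = 230 THz).
N = E_total / E_photon = 2.69 × 10^-9 J / 1.524 × 10^-19 J = 1.77 × 10^10.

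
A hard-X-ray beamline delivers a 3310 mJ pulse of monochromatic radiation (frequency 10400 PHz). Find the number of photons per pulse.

Per-photon energy: E = 6.891·10^-15 J (from frequency = 10400 PHz).
N = E_total / E_photon = 3.31 J / 6.891·10^-15 J = 4.80·10^14.

4.80·10^14 photons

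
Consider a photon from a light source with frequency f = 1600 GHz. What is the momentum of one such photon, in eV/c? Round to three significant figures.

Use h = 6.62607015 × 10^-34 J·s, c = 2.99792458 × 10^8 m/s, 1 eV = 1.602176634 × 10^-19 J.
First convert: f = 1600 GHz = 1.6 × 10^12 Hz.
Apply p = hf/c: p = 3.536 × 10^-30 kg·m/s.
Converting to eV/c: p = 0.006617 eV/c ≈ 6.62 × 10^-3 eV/c.

6.62 × 10^-3 eV/c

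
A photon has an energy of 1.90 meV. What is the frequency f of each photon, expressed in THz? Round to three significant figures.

(h = 6.62607015e-34 J·s, 1 eV = 1.602176634e-19 J.)
First convert: E = 1.90 meV = 3.0441e-22 J.
Apply f = E/h: f = 4.594e11 Hz.
Converting to THz: f = 0.4594 THz ≈ 0.459 THz.

0.459 THz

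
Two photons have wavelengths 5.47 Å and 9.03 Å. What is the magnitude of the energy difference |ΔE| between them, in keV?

Using E = hc/λ: E₁ = 3.632 × 10^-16 J, E₂ = 2.200 × 10^-16 J.
|ΔE| = |3.632 × 10^-16 − 2.200 × 10^-16| = 1.43 × 10^-16 J = 0.894 keV.

0.894 keV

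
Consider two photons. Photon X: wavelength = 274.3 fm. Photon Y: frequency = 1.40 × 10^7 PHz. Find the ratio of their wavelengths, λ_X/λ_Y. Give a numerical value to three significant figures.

λ_X = 2.743 × 10^-13 m (from wavelength = 274.3 fm, via λ given directly).
λ_Y = 2.141 × 10^-14 m (from frequency = 1.40 × 10^7 PHz, via λ = c/f).
Ratio = 2.743 × 10^-13 / 2.141 × 10^-14 = 12.8.

12.8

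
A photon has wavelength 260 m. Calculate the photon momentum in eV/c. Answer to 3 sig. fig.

4.77·10^-9 eV/c

Use h = 6.62607015·10^-34 J·s, c = 2.99792458·10^8 m/s, 1 eV = 1.602176634·10^-19 J.
Since p = h/λ for a photon, p = 2.548·10^-36 kg·m/s.
Converting to eV/c: p = 4.769·10^-9 eV/c ≈ 4.77·10^-9 eV/c.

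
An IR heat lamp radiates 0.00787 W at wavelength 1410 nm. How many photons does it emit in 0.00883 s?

Total energy: E_total = P·t = 0.00787 × 0.00883 = 6.949e-5 J.
Per-photon energy: E = 1.409e-19 J.
N = E_total / E_photon = 4.93e14.

4.93e14 photons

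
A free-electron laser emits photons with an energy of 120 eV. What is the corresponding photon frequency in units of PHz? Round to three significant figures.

29.0 PHz

Convert to SI: E = 120 eV = 1.9226 × 10^-17 J.
Apply f = E/h: f = 2.902 × 10^16 Hz.
Converting to PHz: f = 29.02 PHz ≈ 29.0 PHz.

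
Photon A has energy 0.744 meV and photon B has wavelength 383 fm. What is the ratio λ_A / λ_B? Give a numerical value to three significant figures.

λ_A = 0.001666 m (from energy = 0.744 meV, via λ = hc/E).
λ_B = 3.830e-13 m (from wavelength = 383 fm, via λ given directly).
Ratio = 0.001666 / 3.830e-13 = 4.35e9.

4.35e9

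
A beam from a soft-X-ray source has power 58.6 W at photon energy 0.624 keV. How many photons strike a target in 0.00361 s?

2.12·10^15 photons

Total energy: E_total = P·t = 58.6 × 0.00361 = 0.2115 J.
Per-photon energy: E = 9.998·10^-17 J.
N = E_total / E_photon = 2.12·10^15.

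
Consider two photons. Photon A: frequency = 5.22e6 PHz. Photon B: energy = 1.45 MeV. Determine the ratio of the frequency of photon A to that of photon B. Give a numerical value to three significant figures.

f_A = 5.220e21 Hz (from frequency = 5.22e6 PHz, via f given directly).
f_B = 3.506e20 Hz (from energy = 1.45 MeV, via f = E/h).
Ratio = 5.220e21 / 3.506e20 = 14.9.

14.9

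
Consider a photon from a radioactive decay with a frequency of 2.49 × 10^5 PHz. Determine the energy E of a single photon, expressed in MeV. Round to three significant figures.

Use h = 6.62607015 × 10^-34 J·s, 1 eV = 1.602176634 × 10^-19 J.
First convert: f = 2.49 × 10^5 PHz = 2.49 × 10^20 Hz.
For a photon E = hf, so E = 1.650 × 10^-13 J.
Converting to MeV: E = 1.030 MeV ≈ 1.03 MeV.

1.03 MeV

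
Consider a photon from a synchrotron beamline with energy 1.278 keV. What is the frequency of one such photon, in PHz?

309 PHz

First convert: E = 1.278 keV = 2.0476 × 10^-16 J.
The photon relation is f = E/h, giving f = 3.090 × 10^17 Hz.
Converting to PHz: f = 309.0 PHz ≈ 309 PHz.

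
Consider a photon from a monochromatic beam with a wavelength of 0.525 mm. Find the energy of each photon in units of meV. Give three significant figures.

(h = 6.62607015 × 10^-34 J·s, c = 2.99792458 × 10^8 m/s, 1 eV = 1.602176634 × 10^-19 J.)
Convert to SI: λ = 0.525 mm = 5.25 × 10^-4 m.
Since E = hc/λ for a photon, E = 3.784 × 10^-22 J.
Converting to meV: E = 2.362 meV ≈ 2.36 meV.

2.36 meV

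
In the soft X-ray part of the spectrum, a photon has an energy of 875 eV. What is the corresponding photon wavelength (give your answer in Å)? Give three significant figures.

Use h = 6.62607015 × 10^-34 J·s, c = 2.99792458 × 10^8 m/s, 1 eV = 1.602176634 × 10^-19 J.
In SI units: E = 875 eV = 1.4019 × 10^-16 J.
Since λ = hc/E for a photon, λ = 1.417 × 10^-9 m.
Converting to Å: λ = 14.17 Å ≈ 14.2 Å.

14.2 Å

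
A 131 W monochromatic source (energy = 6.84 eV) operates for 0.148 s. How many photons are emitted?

Total energy: E_total = P·t = 131 × 0.148 = 19.39 J.
Per-photon energy: E = 1.096e-18 J.
N = E_total / E_photon = 1.77e19.

1.77e19 photons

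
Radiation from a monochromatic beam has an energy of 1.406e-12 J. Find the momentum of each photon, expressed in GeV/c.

8.78e-3 GeV/c

For a photon p = E/c, so p = 4.690e-21 kg·m/s.
Converting to GeV/c: p = 0.008776 GeV/c ≈ 8.78e-3 GeV/c.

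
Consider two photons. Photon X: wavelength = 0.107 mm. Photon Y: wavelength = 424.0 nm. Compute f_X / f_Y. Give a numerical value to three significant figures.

f_X = 2.802e12 Hz (from wavelength = 0.107 mm, via f = c/λ).
f_Y = 7.071e14 Hz (from wavelength = 424.0 nm, via f = c/λ).
Ratio = 2.802e12 / 7.071e14 = 3.96e-3.

3.96e-3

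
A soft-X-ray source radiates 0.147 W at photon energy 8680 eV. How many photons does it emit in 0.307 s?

3.25 × 10^13 photons

Total energy: E_total = P·t = 0.147 × 0.307 = 0.04513 J.
Per-photon energy: E = 1.391 × 10^-15 J.
N = E_total / E_photon = 3.25 × 10^13.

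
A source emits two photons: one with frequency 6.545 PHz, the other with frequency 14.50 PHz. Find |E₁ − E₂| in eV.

Using E = hf: E₁ = 4.3368 × 10^-18 J, E₂ = 9.6078 × 10^-18 J.
|ΔE| = |4.3368 × 10^-18 − 9.6078 × 10^-18| = 5.27 × 10^-18 J = 32.9 eV.

32.9 eV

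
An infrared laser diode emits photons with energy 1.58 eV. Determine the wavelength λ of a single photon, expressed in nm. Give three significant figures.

785 nm

Take h = 6.62607015 × 10^-34 J·s, c = 2.99792458 × 10^8 m/s, 1 eV = 1.602176634 × 10^-19 J.
In SI units: E = 1.58 eV = 2.5314 × 10^-19 J.
The photon relation is λ = hc/E, giving λ = 7.847 × 10^-7 m.
Converting to nm: λ = 784.7 nm ≈ 785 nm.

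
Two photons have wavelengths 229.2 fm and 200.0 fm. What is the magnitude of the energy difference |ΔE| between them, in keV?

790 keV

Using E = hc/λ: E₁ = 8.6669e-13 J, E₂ = 9.9322e-13 J.
|ΔE| = |8.6669e-13 − 9.9322e-13| = 1.27e-13 J = 790 keV.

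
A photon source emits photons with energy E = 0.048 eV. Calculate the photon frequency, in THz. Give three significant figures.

11.6 THz

(h = 6.62607015·10^-34 J·s, 1 eV = 1.602176634·10^-19 J.)
Convert to SI: E = 0.048 eV = 7.6904·10^-21 J.
Apply f = E/h: f = 1.161·10^13 Hz.
Converting to THz: f = 11.61 THz ≈ 11.6 THz.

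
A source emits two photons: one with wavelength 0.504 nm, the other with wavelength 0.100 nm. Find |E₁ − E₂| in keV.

9.94 keV

Using E = hc/λ: E₁ = 3.941e-16 J, E₂ = 1.986e-15 J.
|ΔE| = |3.941e-16 − 1.986e-15| = 1.59e-15 J = 9.94 keV.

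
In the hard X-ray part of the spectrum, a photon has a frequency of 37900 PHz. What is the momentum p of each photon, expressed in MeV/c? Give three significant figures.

0.157 MeV/c

In SI units: f = 37900 PHz = 3.79·10^19 Hz.
Apply p = hf/c: p = 8.377·10^-23 kg·m/s.
Converting to MeV/c: p = 0.1567 MeV/c ≈ 0.157 MeV/c.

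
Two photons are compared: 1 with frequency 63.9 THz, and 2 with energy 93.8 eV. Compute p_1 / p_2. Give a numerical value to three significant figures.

2.82e-3

p_1 = 1.412e-28 kg·m/s (from frequency = 63.9 THz, via p = hf/c).
p_2 = 5.013e-26 kg·m/s (from energy = 93.8 eV, via p = E/c).
Ratio = 1.412e-28 / 5.013e-26 = 2.82e-3.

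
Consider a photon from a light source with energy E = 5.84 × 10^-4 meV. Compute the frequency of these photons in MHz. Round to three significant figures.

Use h = 6.62607015 × 10^-34 J·s, 1 eV = 1.602176634 × 10^-19 J.
First convert: E = 5.84 × 10^-4 meV = 9.3567 × 10^-26 J.
Apply f = E/h: f = 1.412 × 10^8 Hz.
Converting to MHz: f = 141.2 MHz ≈ 141 MHz.

141 MHz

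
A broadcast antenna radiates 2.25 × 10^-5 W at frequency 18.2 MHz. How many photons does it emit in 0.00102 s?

Total energy: E_total = P·t = 2.25 × 10^-5 × 0.00102 = 2.295 × 10^-8 J.
Per-photon energy: E = 1.206 × 10^-26 J.
N = E_total / E_photon = 1.90 × 10^18.

1.90 × 10^18 photons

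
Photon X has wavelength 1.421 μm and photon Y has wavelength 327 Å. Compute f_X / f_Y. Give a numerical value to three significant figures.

0.0230

f_X = 2.110e14 Hz (from wavelength = 1.421 μm, via f = c/λ).
f_Y = 9.168e15 Hz (from wavelength = 327 Å, via f = c/λ).
Ratio = 2.110e14 / 9.168e15 = 0.0230.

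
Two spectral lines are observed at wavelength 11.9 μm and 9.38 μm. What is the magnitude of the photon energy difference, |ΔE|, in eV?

0.0280 eV

Using E = hc/λ: E₁ = 1.669e-20 J, E₂ = 2.118e-20 J.
|ΔE| = |1.669e-20 − 2.118e-20| = 4.48e-21 J = 0.0280 eV.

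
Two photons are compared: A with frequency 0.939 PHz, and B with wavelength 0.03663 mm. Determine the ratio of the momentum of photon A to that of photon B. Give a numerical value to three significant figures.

115

p_A = 2.075e-27 kg·m/s (from frequency = 0.939 PHz, via p = hf/c).
p_B = 1.809e-29 kg·m/s (from wavelength = 0.03663 mm, via p = h/λ).
Ratio = 2.075e-27 / 1.809e-29 = 115.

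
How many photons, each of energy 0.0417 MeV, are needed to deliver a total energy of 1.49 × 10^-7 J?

Per-photon energy: E = 6.681 × 10^-15 J (from energy = 0.0417 MeV).
N = E_total / E_photon = 1.49 × 10^-7 J / 6.681 × 10^-15 J = 2.23 × 10^7.

2.23 × 10^7 photons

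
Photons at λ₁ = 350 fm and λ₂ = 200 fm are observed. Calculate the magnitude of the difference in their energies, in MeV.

Using E = hc/λ: E₁ = 5.676 × 10^-13 J, E₂ = 9.932 × 10^-13 J.
|ΔE| = |5.676 × 10^-13 − 9.932 × 10^-13| = 4.26 × 10^-13 J = 2.66 MeV.

2.66 MeV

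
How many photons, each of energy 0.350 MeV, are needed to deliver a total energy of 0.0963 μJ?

1.72e6 photons

Per-photon energy: E = 5.608e-14 J (from energy = 0.350 MeV).
N = E_total / E_photon = 9.63e-8 J / 5.608e-14 J = 1.72e6.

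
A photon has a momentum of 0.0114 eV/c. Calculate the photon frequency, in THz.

2.76 THz

Take h = 6.62607015e-34 J·s, c = 2.99792458e8 m/s, 1 eV = 1.602176634e-19 J.
Convert to SI: p = 0.0114 eV/c = 6.0925e-30 kg·m/s.
Since f = pc/h for a photon, f = 2.757e12 Hz.
Converting to THz: f = 2.757 THz ≈ 2.76 THz.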